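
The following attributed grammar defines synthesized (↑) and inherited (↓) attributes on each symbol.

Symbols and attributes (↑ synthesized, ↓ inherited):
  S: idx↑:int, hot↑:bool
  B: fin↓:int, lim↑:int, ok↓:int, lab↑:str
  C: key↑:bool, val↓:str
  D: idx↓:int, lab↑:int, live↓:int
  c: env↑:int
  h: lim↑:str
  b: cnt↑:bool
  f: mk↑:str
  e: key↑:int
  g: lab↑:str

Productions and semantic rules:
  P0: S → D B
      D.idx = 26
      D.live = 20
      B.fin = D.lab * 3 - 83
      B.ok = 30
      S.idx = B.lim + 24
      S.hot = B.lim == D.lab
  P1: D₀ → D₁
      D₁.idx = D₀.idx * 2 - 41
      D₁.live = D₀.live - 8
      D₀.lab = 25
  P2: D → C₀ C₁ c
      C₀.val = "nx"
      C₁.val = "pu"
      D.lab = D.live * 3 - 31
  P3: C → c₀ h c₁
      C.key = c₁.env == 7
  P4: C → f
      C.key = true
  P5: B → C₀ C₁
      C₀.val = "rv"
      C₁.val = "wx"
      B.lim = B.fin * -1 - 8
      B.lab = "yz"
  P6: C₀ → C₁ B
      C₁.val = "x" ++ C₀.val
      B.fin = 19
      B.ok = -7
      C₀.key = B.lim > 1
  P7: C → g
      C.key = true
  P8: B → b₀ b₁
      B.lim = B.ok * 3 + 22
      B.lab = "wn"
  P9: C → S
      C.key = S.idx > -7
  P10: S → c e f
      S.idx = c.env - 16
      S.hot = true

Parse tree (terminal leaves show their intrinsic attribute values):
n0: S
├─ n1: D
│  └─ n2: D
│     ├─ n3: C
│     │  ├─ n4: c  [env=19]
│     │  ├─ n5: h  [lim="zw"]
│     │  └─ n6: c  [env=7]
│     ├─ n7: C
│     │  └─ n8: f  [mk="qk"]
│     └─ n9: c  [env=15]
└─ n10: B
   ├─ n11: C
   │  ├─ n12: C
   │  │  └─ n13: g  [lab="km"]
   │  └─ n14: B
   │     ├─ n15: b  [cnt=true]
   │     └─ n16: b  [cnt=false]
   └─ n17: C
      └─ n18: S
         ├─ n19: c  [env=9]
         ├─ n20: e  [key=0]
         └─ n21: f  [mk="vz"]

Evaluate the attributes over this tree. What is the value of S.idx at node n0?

24

1. n1.idx = 26  [26]
2. n1.live = 20  [20]
3. n2.idx = 11  [D₀.idx * 2 - 41]
4. n2.live = 12  [D₀.live - 8]
5. n3.val = "nx"  ["nx"]
6. n4.env = 19  [terminal]
7. n5.lim = "zw"  [terminal]
8. n6.env = 7  [terminal]
9. n3.key = true  [c₁.env == 7]
10. n7.val = "pu"  ["pu"]
11. n8.mk = "qk"  [terminal]
12. n7.key = true  [true]
13. n9.env = 15  [terminal]
14. n2.lab = 5  [D.live * 3 - 31]
15. n1.lab = 25  [25]
16. n10.fin = -8  [D.lab * 3 - 83]
17. n10.ok = 30  [30]
18. n11.val = "rv"  ["rv"]
19. n12.val = "xrv"  ["x" ++ C₀.val]
20. n13.lab = "km"  [terminal]
21. n12.key = true  [true]
22. n14.fin = 19  [19]
23. n14.ok = -7  [-7]
24. n15.cnt = true  [terminal]
25. n16.cnt = false  [terminal]
26. n14.lim = 1  [B.ok * 3 + 22]
27. n14.lab = "wn"  ["wn"]
28. n11.key = false  [B.lim > 1]
29. n17.val = "wx"  ["wx"]
30. n19.env = 9  [terminal]
31. n20.key = 0  [terminal]
32. n21.mk = "vz"  [terminal]
33. n18.idx = -7  [c.env - 16]
34. n18.hot = true  [true]
35. n17.key = false  [S.idx > -7]
36. n10.lim = 0  [B.fin * -1 - 8]
37. n10.lab = "yz"  ["yz"]
38. n0.idx = 24  [B.lim + 24]
39. n0.hot = false  [B.lim == D.lab]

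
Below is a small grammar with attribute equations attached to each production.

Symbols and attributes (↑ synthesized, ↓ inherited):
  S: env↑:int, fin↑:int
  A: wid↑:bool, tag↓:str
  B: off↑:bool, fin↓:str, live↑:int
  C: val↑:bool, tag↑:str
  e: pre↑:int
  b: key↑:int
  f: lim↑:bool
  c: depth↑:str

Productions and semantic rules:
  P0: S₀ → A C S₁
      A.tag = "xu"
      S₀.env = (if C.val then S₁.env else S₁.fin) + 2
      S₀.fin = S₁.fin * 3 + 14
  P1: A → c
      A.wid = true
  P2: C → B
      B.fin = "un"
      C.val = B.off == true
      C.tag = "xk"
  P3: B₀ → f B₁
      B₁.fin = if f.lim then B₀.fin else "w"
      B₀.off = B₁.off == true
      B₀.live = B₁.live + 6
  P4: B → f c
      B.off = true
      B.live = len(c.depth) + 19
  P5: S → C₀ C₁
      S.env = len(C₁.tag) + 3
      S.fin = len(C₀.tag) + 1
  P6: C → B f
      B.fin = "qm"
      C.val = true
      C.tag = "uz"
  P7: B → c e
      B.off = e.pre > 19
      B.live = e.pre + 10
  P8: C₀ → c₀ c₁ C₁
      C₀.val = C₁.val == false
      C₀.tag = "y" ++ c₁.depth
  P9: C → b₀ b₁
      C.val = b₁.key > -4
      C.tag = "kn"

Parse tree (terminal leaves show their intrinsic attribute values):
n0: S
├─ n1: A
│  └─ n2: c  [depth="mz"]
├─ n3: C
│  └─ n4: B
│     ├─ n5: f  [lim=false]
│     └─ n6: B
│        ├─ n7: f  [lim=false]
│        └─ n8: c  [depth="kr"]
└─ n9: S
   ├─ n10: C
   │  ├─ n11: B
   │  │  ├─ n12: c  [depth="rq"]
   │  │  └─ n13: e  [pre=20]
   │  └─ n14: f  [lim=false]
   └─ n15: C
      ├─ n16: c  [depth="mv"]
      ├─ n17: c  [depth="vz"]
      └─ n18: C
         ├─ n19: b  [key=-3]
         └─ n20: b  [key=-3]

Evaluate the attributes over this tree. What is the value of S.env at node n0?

1. n1.tag = "xu"  ["xu"]
2. n2.depth = "mz"  [terminal]
3. n1.wid = true  [true]
4. n4.fin = "un"  ["un"]
5. n5.lim = false  [terminal]
6. n6.fin = "w"  [if f.lim then B₀.fin else "w"]
7. n7.lim = false  [terminal]
8. n8.depth = "kr"  [terminal]
9. n6.off = true  [true]
10. n6.live = 21  [len(c.depth) + 19]
11. n4.off = true  [B₁.off == true]
12. n4.live = 27  [B₁.live + 6]
13. n3.val = true  [B.off == true]
14. n3.tag = "xk"  ["xk"]
15. n11.fin = "qm"  ["qm"]
16. n12.depth = "rq"  [terminal]
17. n13.pre = 20  [terminal]
18. n11.off = true  [e.pre > 19]
19. n11.live = 30  [e.pre + 10]
20. n14.lim = false  [terminal]
21. n10.val = true  [true]
22. n10.tag = "uz"  ["uz"]
23. n16.depth = "mv"  [terminal]
24. n17.depth = "vz"  [terminal]
25. n19.key = -3  [terminal]
26. n20.key = -3  [terminal]
27. n18.val = true  [b₁.key > -4]
28. n18.tag = "kn"  ["kn"]
29. n15.val = false  [C₁.val == false]
30. n15.tag = "yvz"  ["y" ++ c₁.depth]
31. n9.env = 6  [len(C₁.tag) + 3]
32. n9.fin = 3  [len(C₀.tag) + 1]
33. n0.env = 8  [(if C.val then S₁.env else S₁.fin) + 2]
34. n0.fin = 23  [S₁.fin * 3 + 14]

8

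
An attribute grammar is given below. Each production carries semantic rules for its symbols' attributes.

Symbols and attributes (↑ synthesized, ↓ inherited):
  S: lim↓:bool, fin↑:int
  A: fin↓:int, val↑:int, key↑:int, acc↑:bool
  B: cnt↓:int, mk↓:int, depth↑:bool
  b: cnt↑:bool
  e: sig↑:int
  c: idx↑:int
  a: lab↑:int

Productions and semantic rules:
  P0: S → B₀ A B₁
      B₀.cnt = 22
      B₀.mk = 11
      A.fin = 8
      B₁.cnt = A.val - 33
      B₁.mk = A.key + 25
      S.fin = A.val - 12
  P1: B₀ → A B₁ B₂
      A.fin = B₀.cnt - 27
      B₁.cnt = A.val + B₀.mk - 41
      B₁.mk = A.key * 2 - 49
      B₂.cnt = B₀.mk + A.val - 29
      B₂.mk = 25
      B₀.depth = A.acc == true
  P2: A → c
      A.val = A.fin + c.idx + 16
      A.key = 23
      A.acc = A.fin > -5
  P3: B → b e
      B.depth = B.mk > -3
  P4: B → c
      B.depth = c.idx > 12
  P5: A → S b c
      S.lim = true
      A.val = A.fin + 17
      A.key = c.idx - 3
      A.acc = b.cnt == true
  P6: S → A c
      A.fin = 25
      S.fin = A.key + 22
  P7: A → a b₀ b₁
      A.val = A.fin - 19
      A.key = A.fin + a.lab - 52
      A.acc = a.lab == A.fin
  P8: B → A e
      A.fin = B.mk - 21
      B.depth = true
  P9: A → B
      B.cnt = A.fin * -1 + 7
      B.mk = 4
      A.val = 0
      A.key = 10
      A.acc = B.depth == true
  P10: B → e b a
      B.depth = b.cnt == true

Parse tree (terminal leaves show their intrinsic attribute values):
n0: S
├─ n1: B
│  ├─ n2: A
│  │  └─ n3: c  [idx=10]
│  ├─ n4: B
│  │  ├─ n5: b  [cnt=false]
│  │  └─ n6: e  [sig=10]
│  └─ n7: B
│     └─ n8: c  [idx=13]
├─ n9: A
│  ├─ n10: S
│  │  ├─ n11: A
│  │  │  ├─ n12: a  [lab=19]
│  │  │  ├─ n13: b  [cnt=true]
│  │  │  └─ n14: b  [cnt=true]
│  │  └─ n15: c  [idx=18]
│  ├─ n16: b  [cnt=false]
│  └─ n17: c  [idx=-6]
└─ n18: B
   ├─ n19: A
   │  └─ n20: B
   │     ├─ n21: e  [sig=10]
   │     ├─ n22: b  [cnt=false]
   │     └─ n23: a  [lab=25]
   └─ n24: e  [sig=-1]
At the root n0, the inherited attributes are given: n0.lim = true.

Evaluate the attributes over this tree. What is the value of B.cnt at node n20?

12

1. n0.lim = true  [given at root]
2. n1.cnt = 22  [22]
3. n1.mk = 11  [11]
4. n2.fin = -5  [B₀.cnt - 27]
5. n3.idx = 10  [terminal]
6. n2.val = 21  [A.fin + c.idx + 16]
7. n2.key = 23  [23]
8. n2.acc = false  [A.fin > -5]
9. n4.cnt = -9  [A.val + B₀.mk - 41]
10. n4.mk = -3  [A.key * 2 - 49]
11. n5.cnt = false  [terminal]
12. n6.sig = 10  [terminal]
13. n4.depth = false  [B.mk > -3]
14. n7.cnt = 3  [B₀.mk + A.val - 29]
15. n7.mk = 25  [25]
16. n8.idx = 13  [terminal]
17. n7.depth = true  [c.idx > 12]
18. n1.depth = false  [A.acc == true]
19. n9.fin = 8  [8]
20. n10.lim = true  [true]
21. n11.fin = 25  [25]
22. n12.lab = 19  [terminal]
23. n13.cnt = true  [terminal]
24. n14.cnt = true  [terminal]
25. n11.val = 6  [A.fin - 19]
26. n11.key = -8  [A.fin + a.lab - 52]
27. n11.acc = false  [a.lab == A.fin]
28. n15.idx = 18  [terminal]
29. n10.fin = 14  [A.key + 22]
30. n16.cnt = false  [terminal]
31. n17.idx = -6  [terminal]
32. n9.val = 25  [A.fin + 17]
33. n9.key = -9  [c.idx - 3]
34. n9.acc = false  [b.cnt == true]
35. n18.cnt = -8  [A.val - 33]
36. n18.mk = 16  [A.key + 25]
37. n19.fin = -5  [B.mk - 21]
38. n20.cnt = 12  [A.fin * -1 + 7]
39. n20.mk = 4  [4]
40. n21.sig = 10  [terminal]
41. n22.cnt = false  [terminal]
42. n23.lab = 25  [terminal]
43. n20.depth = false  [b.cnt == true]
44. n19.val = 0  [0]
45. n19.key = 10  [10]
46. n19.acc = false  [B.depth == true]
47. n24.sig = -1  [terminal]
48. n18.depth = true  [true]
49. n0.fin = 13  [A.val - 12]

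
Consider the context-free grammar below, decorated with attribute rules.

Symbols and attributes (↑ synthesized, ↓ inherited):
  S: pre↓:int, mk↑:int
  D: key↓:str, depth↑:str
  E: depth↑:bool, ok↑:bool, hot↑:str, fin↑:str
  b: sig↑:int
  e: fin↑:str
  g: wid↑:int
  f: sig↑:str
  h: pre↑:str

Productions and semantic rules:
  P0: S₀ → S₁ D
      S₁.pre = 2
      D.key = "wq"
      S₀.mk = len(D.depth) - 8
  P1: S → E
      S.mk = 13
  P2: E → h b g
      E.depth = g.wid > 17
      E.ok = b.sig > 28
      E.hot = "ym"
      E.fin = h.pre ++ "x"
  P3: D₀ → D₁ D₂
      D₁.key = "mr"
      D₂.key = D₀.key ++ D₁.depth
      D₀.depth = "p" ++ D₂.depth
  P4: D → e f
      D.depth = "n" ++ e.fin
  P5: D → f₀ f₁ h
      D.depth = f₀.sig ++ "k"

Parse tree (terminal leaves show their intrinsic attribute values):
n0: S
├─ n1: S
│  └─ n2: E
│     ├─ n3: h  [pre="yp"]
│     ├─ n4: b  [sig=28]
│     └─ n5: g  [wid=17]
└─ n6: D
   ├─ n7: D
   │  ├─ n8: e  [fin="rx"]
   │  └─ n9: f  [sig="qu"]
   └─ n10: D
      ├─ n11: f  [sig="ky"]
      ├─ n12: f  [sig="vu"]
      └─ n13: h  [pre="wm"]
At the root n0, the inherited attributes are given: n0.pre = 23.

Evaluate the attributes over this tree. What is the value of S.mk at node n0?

-4

1. n0.pre = 23  [given at root]
2. n1.pre = 2  [2]
3. n3.pre = "yp"  [terminal]
4. n4.sig = 28  [terminal]
5. n5.wid = 17  [terminal]
6. n2.depth = false  [g.wid > 17]
7. n2.ok = false  [b.sig > 28]
8. n2.hot = "ym"  ["ym"]
9. n2.fin = "ypx"  [h.pre ++ "x"]
10. n1.mk = 13  [13]
11. n6.key = "wq"  ["wq"]
12. n7.key = "mr"  ["mr"]
13. n8.fin = "rx"  [terminal]
14. n9.sig = "qu"  [terminal]
15. n7.depth = "nrx"  ["n" ++ e.fin]
16. n10.key = "wqnrx"  [D₀.key ++ D₁.depth]
17. n11.sig = "ky"  [terminal]
18. n12.sig = "vu"  [terminal]
19. n13.pre = "wm"  [terminal]
20. n10.depth = "kyk"  [f₀.sig ++ "k"]
21. n6.depth = "pkyk"  ["p" ++ D₂.depth]
22. n0.mk = -4  [len(D.depth) - 8]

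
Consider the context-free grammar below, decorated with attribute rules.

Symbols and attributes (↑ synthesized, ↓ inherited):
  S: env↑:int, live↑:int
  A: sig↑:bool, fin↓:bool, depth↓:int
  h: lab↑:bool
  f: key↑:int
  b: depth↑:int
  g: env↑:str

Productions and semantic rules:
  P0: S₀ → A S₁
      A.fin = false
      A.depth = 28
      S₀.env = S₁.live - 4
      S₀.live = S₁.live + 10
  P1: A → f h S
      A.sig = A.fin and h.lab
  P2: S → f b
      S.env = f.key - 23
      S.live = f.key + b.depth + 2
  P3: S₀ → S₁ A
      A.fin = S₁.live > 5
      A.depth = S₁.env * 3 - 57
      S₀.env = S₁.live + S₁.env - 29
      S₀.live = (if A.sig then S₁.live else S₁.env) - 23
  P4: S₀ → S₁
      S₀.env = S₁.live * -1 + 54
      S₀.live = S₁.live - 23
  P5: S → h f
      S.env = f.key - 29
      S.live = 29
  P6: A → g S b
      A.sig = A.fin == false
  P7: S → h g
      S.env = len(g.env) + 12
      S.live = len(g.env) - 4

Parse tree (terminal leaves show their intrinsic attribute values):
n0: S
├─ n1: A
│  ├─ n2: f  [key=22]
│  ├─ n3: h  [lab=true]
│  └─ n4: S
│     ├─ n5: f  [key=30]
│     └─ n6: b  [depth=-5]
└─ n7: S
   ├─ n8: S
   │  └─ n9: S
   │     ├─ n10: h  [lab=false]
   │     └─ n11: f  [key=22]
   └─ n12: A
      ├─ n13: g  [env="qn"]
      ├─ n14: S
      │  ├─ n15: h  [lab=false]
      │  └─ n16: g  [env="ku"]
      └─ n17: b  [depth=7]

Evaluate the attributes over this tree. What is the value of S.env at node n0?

-2

1. n1.fin = false  [false]
2. n1.depth = 28  [28]
3. n2.key = 22  [terminal]
4. n3.lab = true  [terminal]
5. n5.key = 30  [terminal]
6. n6.depth = -5  [terminal]
7. n4.env = 7  [f.key - 23]
8. n4.live = 27  [f.key + b.depth + 2]
9. n1.sig = false  [A.fin and h.lab]
10. n10.lab = false  [terminal]
11. n11.key = 22  [terminal]
12. n9.env = -7  [f.key - 29]
13. n9.live = 29  [29]
14. n8.env = 25  [S₁.live * -1 + 54]
15. n8.live = 6  [S₁.live - 23]
16. n12.fin = true  [S₁.live > 5]
17. n12.depth = 18  [S₁.env * 3 - 57]
18. n13.env = "qn"  [terminal]
19. n15.lab = false  [terminal]
20. n16.env = "ku"  [terminal]
21. n14.env = 14  [len(g.env) + 12]
22. n14.live = -2  [len(g.env) - 4]
23. n17.depth = 7  [terminal]
24. n12.sig = false  [A.fin == false]
25. n7.env = 2  [S₁.live + S₁.env - 29]
26. n7.live = 2  [(if A.sig then S₁.live else S₁.env) - 23]
27. n0.env = -2  [S₁.live - 4]
28. n0.live = 12  [S₁.live + 10]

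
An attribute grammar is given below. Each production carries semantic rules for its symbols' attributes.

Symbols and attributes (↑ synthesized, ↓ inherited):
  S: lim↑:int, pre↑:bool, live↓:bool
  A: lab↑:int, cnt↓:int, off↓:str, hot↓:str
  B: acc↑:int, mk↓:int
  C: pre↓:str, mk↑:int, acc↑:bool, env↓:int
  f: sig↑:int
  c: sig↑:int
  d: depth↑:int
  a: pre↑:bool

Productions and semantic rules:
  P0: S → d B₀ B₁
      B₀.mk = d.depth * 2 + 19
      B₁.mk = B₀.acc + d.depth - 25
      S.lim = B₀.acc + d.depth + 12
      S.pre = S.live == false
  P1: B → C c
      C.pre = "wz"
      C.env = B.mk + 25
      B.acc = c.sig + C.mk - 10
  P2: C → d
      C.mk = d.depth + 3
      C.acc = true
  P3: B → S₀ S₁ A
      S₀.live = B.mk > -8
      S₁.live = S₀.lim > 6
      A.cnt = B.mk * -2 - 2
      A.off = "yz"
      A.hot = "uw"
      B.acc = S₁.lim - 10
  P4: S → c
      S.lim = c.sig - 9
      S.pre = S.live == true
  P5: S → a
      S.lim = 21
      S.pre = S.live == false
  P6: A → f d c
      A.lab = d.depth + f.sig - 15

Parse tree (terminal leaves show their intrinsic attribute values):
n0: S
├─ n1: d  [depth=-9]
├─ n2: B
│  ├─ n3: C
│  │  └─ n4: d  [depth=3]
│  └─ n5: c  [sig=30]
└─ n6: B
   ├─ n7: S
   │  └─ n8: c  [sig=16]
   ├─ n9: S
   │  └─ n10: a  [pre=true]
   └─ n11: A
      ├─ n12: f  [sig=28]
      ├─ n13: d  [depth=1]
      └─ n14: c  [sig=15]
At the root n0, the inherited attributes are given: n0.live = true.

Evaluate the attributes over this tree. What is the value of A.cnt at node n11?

1. n0.live = true  [given at root]
2. n1.depth = -9  [terminal]
3. n2.mk = 1  [d.depth * 2 + 19]
4. n3.pre = "wz"  ["wz"]
5. n3.env = 26  [B.mk + 25]
6. n4.depth = 3  [terminal]
7. n3.mk = 6  [d.depth + 3]
8. n3.acc = true  [true]
9. n5.sig = 30  [terminal]
10. n2.acc = 26  [c.sig + C.mk - 10]
11. n6.mk = -8  [B₀.acc + d.depth - 25]
12. n7.live = false  [B.mk > -8]
13. n8.sig = 16  [terminal]
14. n7.lim = 7  [c.sig - 9]
15. n7.pre = false  [S.live == true]
16. n9.live = true  [S₀.lim > 6]
17. n10.pre = true  [terminal]
18. n9.lim = 21  [21]
19. n9.pre = false  [S.live == false]
20. n11.cnt = 14  [B.mk * -2 - 2]
21. n11.off = "yz"  ["yz"]
22. n11.hot = "uw"  ["uw"]
23. n12.sig = 28  [terminal]
24. n13.depth = 1  [terminal]
25. n14.sig = 15  [terminal]
26. n11.lab = 14  [d.depth + f.sig - 15]
27. n6.acc = 11  [S₁.lim - 10]
28. n0.lim = 29  [B₀.acc + d.depth + 12]
29. n0.pre = false  [S.live == false]

14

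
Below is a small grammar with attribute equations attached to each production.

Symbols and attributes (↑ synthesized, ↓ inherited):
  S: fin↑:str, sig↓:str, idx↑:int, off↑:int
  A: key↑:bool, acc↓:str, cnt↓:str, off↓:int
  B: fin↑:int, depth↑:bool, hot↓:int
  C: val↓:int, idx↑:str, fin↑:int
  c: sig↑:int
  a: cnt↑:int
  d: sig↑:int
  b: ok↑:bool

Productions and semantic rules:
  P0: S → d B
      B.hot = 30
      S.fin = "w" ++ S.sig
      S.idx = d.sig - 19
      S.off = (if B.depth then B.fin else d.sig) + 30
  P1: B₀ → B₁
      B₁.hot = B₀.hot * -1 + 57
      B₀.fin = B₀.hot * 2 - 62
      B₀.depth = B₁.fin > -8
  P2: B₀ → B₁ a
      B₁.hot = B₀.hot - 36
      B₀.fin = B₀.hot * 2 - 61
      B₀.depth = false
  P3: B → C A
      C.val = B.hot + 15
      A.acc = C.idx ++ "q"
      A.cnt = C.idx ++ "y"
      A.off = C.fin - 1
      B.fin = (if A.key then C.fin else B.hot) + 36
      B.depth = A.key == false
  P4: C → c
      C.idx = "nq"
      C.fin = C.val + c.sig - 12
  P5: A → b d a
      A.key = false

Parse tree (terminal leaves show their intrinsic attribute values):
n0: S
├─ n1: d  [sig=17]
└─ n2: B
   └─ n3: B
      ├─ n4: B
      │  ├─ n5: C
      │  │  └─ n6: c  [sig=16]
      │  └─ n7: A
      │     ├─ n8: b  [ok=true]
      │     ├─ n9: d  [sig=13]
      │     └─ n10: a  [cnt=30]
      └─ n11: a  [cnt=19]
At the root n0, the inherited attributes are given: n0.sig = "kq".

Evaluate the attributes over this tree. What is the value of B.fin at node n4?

27

1. n0.sig = "kq"  [given at root]
2. n1.sig = 17  [terminal]
3. n2.hot = 30  [30]
4. n3.hot = 27  [B₀.hot * -1 + 57]
5. n4.hot = -9  [B₀.hot - 36]
6. n5.val = 6  [B.hot + 15]
7. n6.sig = 16  [terminal]
8. n5.idx = "nq"  ["nq"]
9. n5.fin = 10  [C.val + c.sig - 12]
10. n7.acc = "nqq"  [C.idx ++ "q"]
11. n7.cnt = "nqy"  [C.idx ++ "y"]
12. n7.off = 9  [C.fin - 1]
13. n8.ok = true  [terminal]
14. n9.sig = 13  [terminal]
15. n10.cnt = 30  [terminal]
16. n7.key = false  [false]
17. n4.fin = 27  [(if A.key then C.fin else B.hot) + 36]
18. n4.depth = true  [A.key == false]
19. n11.cnt = 19  [terminal]
20. n3.fin = -7  [B₀.hot * 2 - 61]
21. n3.depth = false  [false]
22. n2.fin = -2  [B₀.hot * 2 - 62]
23. n2.depth = true  [B₁.fin > -8]
24. n0.fin = "wkq"  ["w" ++ S.sig]
25. n0.idx = -2  [d.sig - 19]
26. n0.off = 28  [(if B.depth then B.fin else d.sig) + 30]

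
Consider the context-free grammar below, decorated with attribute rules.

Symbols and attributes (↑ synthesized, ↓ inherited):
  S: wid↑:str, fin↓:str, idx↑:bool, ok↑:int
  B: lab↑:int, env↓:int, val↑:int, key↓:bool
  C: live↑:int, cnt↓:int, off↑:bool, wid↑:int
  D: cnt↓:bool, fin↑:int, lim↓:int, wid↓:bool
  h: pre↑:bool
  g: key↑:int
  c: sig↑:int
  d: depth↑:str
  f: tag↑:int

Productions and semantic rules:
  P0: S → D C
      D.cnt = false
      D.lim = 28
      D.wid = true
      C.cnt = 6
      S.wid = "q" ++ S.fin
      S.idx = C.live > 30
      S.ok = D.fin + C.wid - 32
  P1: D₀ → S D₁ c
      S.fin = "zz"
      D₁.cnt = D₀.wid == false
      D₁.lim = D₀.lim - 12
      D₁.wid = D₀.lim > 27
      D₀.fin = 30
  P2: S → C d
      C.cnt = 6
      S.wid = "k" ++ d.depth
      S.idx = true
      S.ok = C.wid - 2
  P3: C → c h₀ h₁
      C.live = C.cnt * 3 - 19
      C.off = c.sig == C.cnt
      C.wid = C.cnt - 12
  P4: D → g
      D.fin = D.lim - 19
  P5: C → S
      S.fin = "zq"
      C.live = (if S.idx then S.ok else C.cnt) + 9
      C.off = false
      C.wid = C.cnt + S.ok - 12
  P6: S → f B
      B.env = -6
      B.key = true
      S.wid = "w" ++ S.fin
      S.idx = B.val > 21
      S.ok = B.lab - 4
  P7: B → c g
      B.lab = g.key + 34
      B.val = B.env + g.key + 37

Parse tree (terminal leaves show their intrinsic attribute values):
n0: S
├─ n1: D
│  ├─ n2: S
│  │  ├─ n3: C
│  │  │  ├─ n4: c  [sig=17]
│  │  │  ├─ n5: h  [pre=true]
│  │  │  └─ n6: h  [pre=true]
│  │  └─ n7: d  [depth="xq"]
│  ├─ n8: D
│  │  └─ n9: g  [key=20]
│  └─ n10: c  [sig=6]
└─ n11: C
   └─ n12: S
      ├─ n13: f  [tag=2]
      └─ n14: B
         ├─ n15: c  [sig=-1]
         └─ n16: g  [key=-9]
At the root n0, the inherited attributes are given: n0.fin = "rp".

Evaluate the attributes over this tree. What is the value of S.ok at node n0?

13

1. n0.fin = "rp"  [given at root]
2. n1.cnt = false  [false]
3. n1.lim = 28  [28]
4. n1.wid = true  [true]
5. n2.fin = "zz"  ["zz"]
6. n3.cnt = 6  [6]
7. n4.sig = 17  [terminal]
8. n5.pre = true  [terminal]
9. n6.pre = true  [terminal]
10. n3.live = -1  [C.cnt * 3 - 19]
11. n3.off = false  [c.sig == C.cnt]
12. n3.wid = -6  [C.cnt - 12]
13. n7.depth = "xq"  [terminal]
14. n2.wid = "kxq"  ["k" ++ d.depth]
15. n2.idx = true  [true]
16. n2.ok = -8  [C.wid - 2]
17. n8.cnt = false  [D₀.wid == false]
18. n8.lim = 16  [D₀.lim - 12]
19. n8.wid = true  [D₀.lim > 27]
20. n9.key = 20  [terminal]
21. n8.fin = -3  [D.lim - 19]
22. n10.sig = 6  [terminal]
23. n1.fin = 30  [30]
24. n11.cnt = 6  [6]
25. n12.fin = "zq"  ["zq"]
26. n13.tag = 2  [terminal]
27. n14.env = -6  [-6]
28. n14.key = true  [true]
29. n15.sig = -1  [terminal]
30. n16.key = -9  [terminal]
31. n14.lab = 25  [g.key + 34]
32. n14.val = 22  [B.env + g.key + 37]
33. n12.wid = "wzq"  ["w" ++ S.fin]
34. n12.idx = true  [B.val > 21]
35. n12.ok = 21  [B.lab - 4]
36. n11.live = 30  [(if S.idx then S.ok else C.cnt) + 9]
37. n11.off = false  [false]
38. n11.wid = 15  [C.cnt + S.ok - 12]
39. n0.wid = "qrp"  ["q" ++ S.fin]
40. n0.idx = false  [C.live > 30]
41. n0.ok = 13  [D.fin + C.wid - 32]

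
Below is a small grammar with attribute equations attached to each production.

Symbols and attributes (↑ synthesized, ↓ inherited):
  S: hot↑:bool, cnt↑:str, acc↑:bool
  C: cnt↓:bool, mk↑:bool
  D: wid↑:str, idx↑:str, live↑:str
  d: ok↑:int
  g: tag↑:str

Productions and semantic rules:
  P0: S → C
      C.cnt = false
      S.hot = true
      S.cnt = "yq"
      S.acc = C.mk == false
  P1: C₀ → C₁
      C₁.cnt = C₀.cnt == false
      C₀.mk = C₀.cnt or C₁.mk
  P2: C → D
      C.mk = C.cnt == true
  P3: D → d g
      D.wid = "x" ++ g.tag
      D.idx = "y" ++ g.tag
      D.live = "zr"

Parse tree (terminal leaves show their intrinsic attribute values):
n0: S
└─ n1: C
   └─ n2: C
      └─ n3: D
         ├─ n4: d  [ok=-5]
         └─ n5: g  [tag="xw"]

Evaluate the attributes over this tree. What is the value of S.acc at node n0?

false

1. n1.cnt = false  [false]
2. n2.cnt = true  [C₀.cnt == false]
3. n4.ok = -5  [terminal]
4. n5.tag = "xw"  [terminal]
5. n3.wid = "xxw"  ["x" ++ g.tag]
6. n3.idx = "yxw"  ["y" ++ g.tag]
7. n3.live = "zr"  ["zr"]
8. n2.mk = true  [C.cnt == true]
9. n1.mk = true  [C₀.cnt or C₁.mk]
10. n0.hot = true  [true]
11. n0.cnt = "yq"  ["yq"]
12. n0.acc = false  [C.mk == false]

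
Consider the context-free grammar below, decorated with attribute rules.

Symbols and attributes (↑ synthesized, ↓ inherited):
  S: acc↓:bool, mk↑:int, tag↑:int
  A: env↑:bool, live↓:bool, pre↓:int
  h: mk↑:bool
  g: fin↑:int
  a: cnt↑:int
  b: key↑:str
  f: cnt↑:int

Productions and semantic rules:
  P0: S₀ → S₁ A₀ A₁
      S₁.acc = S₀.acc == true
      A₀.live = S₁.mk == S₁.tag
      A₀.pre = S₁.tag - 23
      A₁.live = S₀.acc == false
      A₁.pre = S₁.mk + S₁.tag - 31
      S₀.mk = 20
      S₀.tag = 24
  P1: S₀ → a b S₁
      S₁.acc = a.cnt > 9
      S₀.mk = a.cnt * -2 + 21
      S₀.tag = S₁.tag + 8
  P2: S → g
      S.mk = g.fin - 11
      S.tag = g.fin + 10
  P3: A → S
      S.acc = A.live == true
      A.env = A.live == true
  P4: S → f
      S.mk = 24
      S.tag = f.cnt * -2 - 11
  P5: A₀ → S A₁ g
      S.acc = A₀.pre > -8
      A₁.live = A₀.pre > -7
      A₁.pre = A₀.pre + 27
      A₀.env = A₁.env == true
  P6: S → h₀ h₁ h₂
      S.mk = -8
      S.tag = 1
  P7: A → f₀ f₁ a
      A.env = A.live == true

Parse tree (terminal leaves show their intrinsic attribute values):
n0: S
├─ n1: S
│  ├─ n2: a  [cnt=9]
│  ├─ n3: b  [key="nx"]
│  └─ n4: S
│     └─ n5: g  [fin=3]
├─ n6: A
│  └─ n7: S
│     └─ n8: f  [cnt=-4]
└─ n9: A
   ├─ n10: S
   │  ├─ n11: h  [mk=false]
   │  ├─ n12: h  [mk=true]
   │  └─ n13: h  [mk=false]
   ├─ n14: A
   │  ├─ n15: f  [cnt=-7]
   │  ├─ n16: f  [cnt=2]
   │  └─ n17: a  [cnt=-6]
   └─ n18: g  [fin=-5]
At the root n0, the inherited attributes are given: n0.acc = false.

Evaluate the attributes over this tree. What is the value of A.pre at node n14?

1. n0.acc = false  [given at root]
2. n1.acc = false  [S₀.acc == true]
3. n2.cnt = 9  [terminal]
4. n3.key = "nx"  [terminal]
5. n4.acc = false  [a.cnt > 9]
6. n5.fin = 3  [terminal]
7. n4.mk = -8  [g.fin - 11]
8. n4.tag = 13  [g.fin + 10]
9. n1.mk = 3  [a.cnt * -2 + 21]
10. n1.tag = 21  [S₁.tag + 8]
11. n6.live = false  [S₁.mk == S₁.tag]
12. n6.pre = -2  [S₁.tag - 23]
13. n7.acc = false  [A.live == true]
14. n8.cnt = -4  [terminal]
15. n7.mk = 24  [24]
16. n7.tag = -3  [f.cnt * -2 - 11]
17. n6.env = false  [A.live == true]
18. n9.live = true  [S₀.acc == false]
19. n9.pre = -7  [S₁.mk + S₁.tag - 31]
20. n10.acc = true  [A₀.pre > -8]
21. n11.mk = false  [terminal]
22. n12.mk = true  [terminal]
23. n13.mk = false  [terminal]
24. n10.mk = -8  [-8]
25. n10.tag = 1  [1]
26. n14.live = false  [A₀.pre > -7]
27. n14.pre = 20  [A₀.pre + 27]
28. n15.cnt = -7  [terminal]
29. n16.cnt = 2  [terminal]
30. n17.cnt = -6  [terminal]
31. n14.env = false  [A.live == true]
32. n18.fin = -5  [terminal]
33. n9.env = false  [A₁.env == true]
34. n0.mk = 20  [20]
35. n0.tag = 24  [24]

20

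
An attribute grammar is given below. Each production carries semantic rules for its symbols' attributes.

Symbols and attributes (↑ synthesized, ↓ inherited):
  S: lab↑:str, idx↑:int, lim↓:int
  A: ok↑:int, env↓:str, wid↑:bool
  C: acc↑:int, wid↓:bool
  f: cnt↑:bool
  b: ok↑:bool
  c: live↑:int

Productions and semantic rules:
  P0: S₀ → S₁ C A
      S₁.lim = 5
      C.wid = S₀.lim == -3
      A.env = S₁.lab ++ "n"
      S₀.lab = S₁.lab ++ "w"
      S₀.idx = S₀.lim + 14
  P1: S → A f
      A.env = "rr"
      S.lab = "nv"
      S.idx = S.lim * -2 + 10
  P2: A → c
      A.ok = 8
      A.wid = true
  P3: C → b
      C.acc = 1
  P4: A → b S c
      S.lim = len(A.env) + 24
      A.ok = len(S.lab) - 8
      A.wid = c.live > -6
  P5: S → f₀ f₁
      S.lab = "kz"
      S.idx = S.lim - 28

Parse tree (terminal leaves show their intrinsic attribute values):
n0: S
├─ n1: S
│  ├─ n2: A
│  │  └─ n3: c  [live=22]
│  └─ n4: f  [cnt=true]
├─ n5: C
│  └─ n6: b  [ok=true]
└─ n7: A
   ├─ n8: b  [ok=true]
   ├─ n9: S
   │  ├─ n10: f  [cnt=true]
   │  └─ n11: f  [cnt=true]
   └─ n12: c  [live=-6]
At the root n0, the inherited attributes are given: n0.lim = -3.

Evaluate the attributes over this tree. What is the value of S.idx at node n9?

-1

1. n0.lim = -3  [given at root]
2. n1.lim = 5  [5]
3. n2.env = "rr"  ["rr"]
4. n3.live = 22  [terminal]
5. n2.ok = 8  [8]
6. n2.wid = true  [true]
7. n4.cnt = true  [terminal]
8. n1.lab = "nv"  ["nv"]
9. n1.idx = 0  [S.lim * -2 + 10]
10. n5.wid = true  [S₀.lim == -3]
11. n6.ok = true  [terminal]
12. n5.acc = 1  [1]
13. n7.env = "nvn"  [S₁.lab ++ "n"]
14. n8.ok = true  [terminal]
15. n9.lim = 27  [len(A.env) + 24]
16. n10.cnt = true  [terminal]
17. n11.cnt = true  [terminal]
18. n9.lab = "kz"  ["kz"]
19. n9.idx = -1  [S.lim - 28]
20. n12.live = -6  [terminal]
21. n7.ok = -6  [len(S.lab) - 8]
22. n7.wid = false  [c.live > -6]
23. n0.lab = "nvw"  [S₁.lab ++ "w"]
24. n0.idx = 11  [S₀.lim + 14]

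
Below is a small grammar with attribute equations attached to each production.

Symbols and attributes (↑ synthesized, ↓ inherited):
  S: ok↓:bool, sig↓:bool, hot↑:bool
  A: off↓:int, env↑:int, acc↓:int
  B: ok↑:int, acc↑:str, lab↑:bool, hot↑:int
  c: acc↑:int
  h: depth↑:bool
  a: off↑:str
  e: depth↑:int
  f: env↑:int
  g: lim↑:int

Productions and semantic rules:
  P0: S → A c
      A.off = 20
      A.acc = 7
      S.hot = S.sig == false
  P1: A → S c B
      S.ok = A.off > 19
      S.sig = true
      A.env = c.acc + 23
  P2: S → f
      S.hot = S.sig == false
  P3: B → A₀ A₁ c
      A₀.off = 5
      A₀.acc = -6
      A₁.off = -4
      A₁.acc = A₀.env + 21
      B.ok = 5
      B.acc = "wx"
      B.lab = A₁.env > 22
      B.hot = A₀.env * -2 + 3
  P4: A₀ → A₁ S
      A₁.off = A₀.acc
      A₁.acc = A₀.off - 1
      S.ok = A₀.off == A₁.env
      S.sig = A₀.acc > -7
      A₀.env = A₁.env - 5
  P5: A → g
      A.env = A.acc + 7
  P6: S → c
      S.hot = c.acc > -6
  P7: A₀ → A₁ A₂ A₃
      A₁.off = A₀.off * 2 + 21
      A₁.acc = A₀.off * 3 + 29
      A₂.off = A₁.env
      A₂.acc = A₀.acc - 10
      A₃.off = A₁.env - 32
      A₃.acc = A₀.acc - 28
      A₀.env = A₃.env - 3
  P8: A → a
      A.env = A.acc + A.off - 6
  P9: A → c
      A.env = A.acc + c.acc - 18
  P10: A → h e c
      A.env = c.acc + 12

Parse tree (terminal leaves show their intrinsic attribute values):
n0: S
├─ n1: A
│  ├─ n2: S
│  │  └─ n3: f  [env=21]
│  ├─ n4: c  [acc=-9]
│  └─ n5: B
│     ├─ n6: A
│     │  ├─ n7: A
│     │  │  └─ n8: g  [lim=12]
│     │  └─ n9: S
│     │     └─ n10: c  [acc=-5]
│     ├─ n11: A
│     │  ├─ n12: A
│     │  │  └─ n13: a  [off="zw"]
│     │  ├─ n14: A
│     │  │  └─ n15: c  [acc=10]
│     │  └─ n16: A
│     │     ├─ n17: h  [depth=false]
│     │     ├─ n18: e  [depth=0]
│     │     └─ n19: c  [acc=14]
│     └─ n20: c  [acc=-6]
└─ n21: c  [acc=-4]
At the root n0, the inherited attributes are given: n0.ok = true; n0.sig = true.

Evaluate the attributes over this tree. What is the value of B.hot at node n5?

-9

1. n0.ok = true  [given at root]
2. n0.sig = true  [given at root]
3. n1.off = 20  [20]
4. n1.acc = 7  [7]
5. n2.ok = true  [A.off > 19]
6. n2.sig = true  [true]
7. n3.env = 21  [terminal]
8. n2.hot = false  [S.sig == false]
9. n4.acc = -9  [terminal]
10. n6.off = 5  [5]
11. n6.acc = -6  [-6]
12. n7.off = -6  [A₀.acc]
13. n7.acc = 4  [A₀.off - 1]
14. n8.lim = 12  [terminal]
15. n7.env = 11  [A.acc + 7]
16. n9.ok = false  [A₀.off == A₁.env]
17. n9.sig = true  [A₀.acc > -7]
18. n10.acc = -5  [terminal]
19. n9.hot = true  [c.acc > -6]
20. n6.env = 6  [A₁.env - 5]
21. n11.off = -4  [-4]
22. n11.acc = 27  [A₀.env + 21]
23. n12.off = 13  [A₀.off * 2 + 21]
24. n12.acc = 17  [A₀.off * 3 + 29]
25. n13.off = "zw"  [terminal]
26. n12.env = 24  [A.acc + A.off - 6]
27. n14.off = 24  [A₁.env]
28. n14.acc = 17  [A₀.acc - 10]
29. n15.acc = 10  [terminal]
30. n14.env = 9  [A.acc + c.acc - 18]
31. n16.off = -8  [A₁.env - 32]
32. n16.acc = -1  [A₀.acc - 28]
33. n17.depth = false  [terminal]
34. n18.depth = 0  [terminal]
35. n19.acc = 14  [terminal]
36. n16.env = 26  [c.acc + 12]
37. n11.env = 23  [A₃.env - 3]
38. n20.acc = -6  [terminal]
39. n5.ok = 5  [5]
40. n5.acc = "wx"  ["wx"]
41. n5.lab = true  [A₁.env > 22]
42. n5.hot = -9  [A₀.env * -2 + 3]
43. n1.env = 14  [c.acc + 23]
44. n21.acc = -4  [terminal]
45. n0.hot = false  [S.sig == false]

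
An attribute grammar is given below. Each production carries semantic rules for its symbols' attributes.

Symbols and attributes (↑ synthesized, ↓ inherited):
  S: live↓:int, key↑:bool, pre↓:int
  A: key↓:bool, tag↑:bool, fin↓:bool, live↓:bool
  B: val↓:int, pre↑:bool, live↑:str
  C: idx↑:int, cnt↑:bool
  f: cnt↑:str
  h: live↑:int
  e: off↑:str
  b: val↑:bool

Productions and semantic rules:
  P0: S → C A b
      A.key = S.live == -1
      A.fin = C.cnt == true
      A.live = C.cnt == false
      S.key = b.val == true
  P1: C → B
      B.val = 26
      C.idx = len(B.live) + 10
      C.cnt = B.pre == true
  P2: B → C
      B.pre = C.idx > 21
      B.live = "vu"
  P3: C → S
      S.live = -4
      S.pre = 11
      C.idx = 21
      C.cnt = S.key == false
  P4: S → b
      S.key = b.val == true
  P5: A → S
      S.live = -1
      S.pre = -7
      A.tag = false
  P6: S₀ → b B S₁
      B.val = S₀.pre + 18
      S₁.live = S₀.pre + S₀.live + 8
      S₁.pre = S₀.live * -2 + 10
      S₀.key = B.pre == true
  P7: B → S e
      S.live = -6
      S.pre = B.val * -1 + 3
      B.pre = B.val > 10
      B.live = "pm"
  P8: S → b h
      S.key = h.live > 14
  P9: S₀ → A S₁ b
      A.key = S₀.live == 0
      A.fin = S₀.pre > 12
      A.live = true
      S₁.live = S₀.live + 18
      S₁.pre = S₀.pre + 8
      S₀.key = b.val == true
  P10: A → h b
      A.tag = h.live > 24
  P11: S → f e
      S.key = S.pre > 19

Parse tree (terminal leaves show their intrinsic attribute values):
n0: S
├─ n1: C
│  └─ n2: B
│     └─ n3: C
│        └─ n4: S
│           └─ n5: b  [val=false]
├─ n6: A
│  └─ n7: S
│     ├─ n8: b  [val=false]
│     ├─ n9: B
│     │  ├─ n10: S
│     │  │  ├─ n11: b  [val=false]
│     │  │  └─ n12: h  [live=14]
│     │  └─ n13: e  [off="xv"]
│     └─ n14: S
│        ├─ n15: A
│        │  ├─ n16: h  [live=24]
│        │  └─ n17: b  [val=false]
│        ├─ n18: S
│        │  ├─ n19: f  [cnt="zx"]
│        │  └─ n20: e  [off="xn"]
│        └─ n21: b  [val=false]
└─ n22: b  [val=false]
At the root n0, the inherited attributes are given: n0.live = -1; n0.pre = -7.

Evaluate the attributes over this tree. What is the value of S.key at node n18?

1. n0.live = -1  [given at root]
2. n0.pre = -7  [given at root]
3. n2.val = 26  [26]
4. n4.live = -4  [-4]
5. n4.pre = 11  [11]
6. n5.val = false  [terminal]
7. n4.key = false  [b.val == true]
8. n3.idx = 21  [21]
9. n3.cnt = true  [S.key == false]
10. n2.pre = false  [C.idx > 21]
11. n2.live = "vu"  ["vu"]
12. n1.idx = 12  [len(B.live) + 10]
13. n1.cnt = false  [B.pre == true]
14. n6.key = true  [S.live == -1]
15. n6.fin = false  [C.cnt == true]
16. n6.live = true  [C.cnt == false]
17. n7.live = -1  [-1]
18. n7.pre = -7  [-7]
19. n8.val = false  [terminal]
20. n9.val = 11  [S₀.pre + 18]
21. n10.live = -6  [-6]
22. n10.pre = -8  [B.val * -1 + 3]
23. n11.val = false  [terminal]
24. n12.live = 14  [terminal]
25. n10.key = false  [h.live > 14]
26. n13.off = "xv"  [terminal]
27. n9.pre = true  [B.val > 10]
28. n9.live = "pm"  ["pm"]
29. n14.live = 0  [S₀.pre + S₀.live + 8]
30. n14.pre = 12  [S₀.live * -2 + 10]
31. n15.key = true  [S₀.live == 0]
32. n15.fin = false  [S₀.pre > 12]
33. n15.live = true  [true]
34. n16.live = 24  [terminal]
35. n17.val = false  [terminal]
36. n15.tag = false  [h.live > 24]
37. n18.live = 18  [S₀.live + 18]
38. n18.pre = 20  [S₀.pre + 8]
39. n19.cnt = "zx"  [terminal]
40. n20.off = "xn"  [terminal]
41. n18.key = true  [S.pre > 19]
42. n21.val = false  [terminal]
43. n14.key = false  [b.val == true]
44. n7.key = true  [B.pre == true]
45. n6.tag = false  [false]
46. n22.val = false  [terminal]
47. n0.key = false  [b.val == true]

true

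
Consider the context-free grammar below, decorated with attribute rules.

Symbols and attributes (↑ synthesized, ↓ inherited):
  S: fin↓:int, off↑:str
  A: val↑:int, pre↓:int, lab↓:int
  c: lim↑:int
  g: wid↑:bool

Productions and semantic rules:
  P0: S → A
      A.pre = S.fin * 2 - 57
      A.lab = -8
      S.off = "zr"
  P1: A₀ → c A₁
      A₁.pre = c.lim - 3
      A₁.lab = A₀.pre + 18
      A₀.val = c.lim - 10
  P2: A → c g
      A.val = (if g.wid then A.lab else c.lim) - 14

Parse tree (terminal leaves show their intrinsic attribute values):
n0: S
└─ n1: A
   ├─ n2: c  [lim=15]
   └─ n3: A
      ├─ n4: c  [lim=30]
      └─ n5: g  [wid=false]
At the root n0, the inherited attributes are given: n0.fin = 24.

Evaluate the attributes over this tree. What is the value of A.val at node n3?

16

1. n0.fin = 24  [given at root]
2. n1.pre = -9  [S.fin * 2 - 57]
3. n1.lab = -8  [-8]
4. n2.lim = 15  [terminal]
5. n3.pre = 12  [c.lim - 3]
6. n3.lab = 9  [A₀.pre + 18]
7. n4.lim = 30  [terminal]
8. n5.wid = false  [terminal]
9. n3.val = 16  [(if g.wid then A.lab else c.lim) - 14]
10. n1.val = 5  [c.lim - 10]
11. n0.off = "zr"  ["zr"]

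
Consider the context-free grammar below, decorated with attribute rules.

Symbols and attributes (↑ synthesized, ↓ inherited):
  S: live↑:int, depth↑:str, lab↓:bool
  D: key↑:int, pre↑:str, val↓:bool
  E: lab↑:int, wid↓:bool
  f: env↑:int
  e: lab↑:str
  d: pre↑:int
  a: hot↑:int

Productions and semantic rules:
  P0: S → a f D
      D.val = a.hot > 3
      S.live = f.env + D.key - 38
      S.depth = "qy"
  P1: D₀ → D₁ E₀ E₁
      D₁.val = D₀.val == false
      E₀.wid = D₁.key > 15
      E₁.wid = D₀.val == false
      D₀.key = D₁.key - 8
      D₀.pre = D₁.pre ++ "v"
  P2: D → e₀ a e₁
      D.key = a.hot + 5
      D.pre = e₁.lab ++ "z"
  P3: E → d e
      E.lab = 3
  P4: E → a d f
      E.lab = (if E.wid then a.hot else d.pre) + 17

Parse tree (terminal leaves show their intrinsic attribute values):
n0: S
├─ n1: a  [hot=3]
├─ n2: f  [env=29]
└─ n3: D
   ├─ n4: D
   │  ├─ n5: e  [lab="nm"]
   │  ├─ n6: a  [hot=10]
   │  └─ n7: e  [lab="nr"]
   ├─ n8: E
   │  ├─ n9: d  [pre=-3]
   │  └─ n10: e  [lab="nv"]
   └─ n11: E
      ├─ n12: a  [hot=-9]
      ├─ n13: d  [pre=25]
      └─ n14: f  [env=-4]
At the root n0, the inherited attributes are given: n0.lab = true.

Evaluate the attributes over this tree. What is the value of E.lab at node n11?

1. n0.lab = true  [given at root]
2. n1.hot = 3  [terminal]
3. n2.env = 29  [terminal]
4. n3.val = false  [a.hot > 3]
5. n4.val = true  [D₀.val == false]
6. n5.lab = "nm"  [terminal]
7. n6.hot = 10  [terminal]
8. n7.lab = "nr"  [terminal]
9. n4.key = 15  [a.hot + 5]
10. n4.pre = "nrz"  [e₁.lab ++ "z"]
11. n8.wid = false  [D₁.key > 15]
12. n9.pre = -3  [terminal]
13. n10.lab = "nv"  [terminal]
14. n8.lab = 3  [3]
15. n11.wid = true  [D₀.val == false]
16. n12.hot = -9  [terminal]
17. n13.pre = 25  [terminal]
18. n14.env = -4  [terminal]
19. n11.lab = 8  [(if E.wid then a.hot else d.pre) + 17]
20. n3.key = 7  [D₁.key - 8]
21. n3.pre = "nrzv"  [D₁.pre ++ "v"]
22. n0.live = -2  [f.env + D.key - 38]
23. n0.depth = "qy"  ["qy"]

8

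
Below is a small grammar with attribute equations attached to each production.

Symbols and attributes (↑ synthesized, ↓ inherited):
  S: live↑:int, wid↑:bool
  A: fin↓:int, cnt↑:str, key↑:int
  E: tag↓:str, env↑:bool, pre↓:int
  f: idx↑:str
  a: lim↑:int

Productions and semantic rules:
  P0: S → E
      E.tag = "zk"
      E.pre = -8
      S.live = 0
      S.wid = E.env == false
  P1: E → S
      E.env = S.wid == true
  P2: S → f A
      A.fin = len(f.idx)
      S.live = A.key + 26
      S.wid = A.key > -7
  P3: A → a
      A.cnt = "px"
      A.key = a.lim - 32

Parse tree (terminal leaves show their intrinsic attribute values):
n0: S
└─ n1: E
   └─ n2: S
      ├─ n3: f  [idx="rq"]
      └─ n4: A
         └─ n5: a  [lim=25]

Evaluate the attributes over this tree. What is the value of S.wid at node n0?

true

1. n1.tag = "zk"  ["zk"]
2. n1.pre = -8  [-8]
3. n3.idx = "rq"  [terminal]
4. n4.fin = 2  [len(f.idx)]
5. n5.lim = 25  [terminal]
6. n4.cnt = "px"  ["px"]
7. n4.key = -7  [a.lim - 32]
8. n2.live = 19  [A.key + 26]
9. n2.wid = false  [A.key > -7]
10. n1.env = false  [S.wid == true]
11. n0.live = 0  [0]
12. n0.wid = true  [E.env == false]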